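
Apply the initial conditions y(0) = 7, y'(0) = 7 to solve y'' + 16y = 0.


Characteristic roots of r² + 16 = 0 are ±4i, so y = C₁cos(4x) + C₂sin(4x).
Apply y(0) = 7: C₁ = 7. Differentiate and apply y'(0) = 7: 4·C₂ = 7, so C₂ = 7/4.
Particular solution: y = 7cos(4x) + (7/4)sin(4x).


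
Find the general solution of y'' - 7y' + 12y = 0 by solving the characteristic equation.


Characteristic equation: r² - 7r + 12 = 0.
Factor: (r - 4)(r - 3) = 0 ⇒ r = 4, 3 (distinct real).
General solution: y = C₁e^(4x) + C₂e^(3x).


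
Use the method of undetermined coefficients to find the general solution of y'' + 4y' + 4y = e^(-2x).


Characteristic polynomial (r + 2)² = 0; repeated root r = -2.
y_h = (C₁ + C₂x)e^(-2x). Forcing matches the repeated root (resonance), so try y_p = Ax² e^(-2x).
Substitute and solve for A: 2A = 1, so A = 1/2.
General solution: y = (C₁ + C₂x + (1/2)x²)e^(-2x).


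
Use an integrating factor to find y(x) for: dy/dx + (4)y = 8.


P(x) = 4, Q(x) = 8; integrating factor μ = e^(4x).
(μ y)' = 8e^(4x) ⇒ μ y = 2e^(4x) + C.
Divide by μ: y = 2 + Ce^(-4x).


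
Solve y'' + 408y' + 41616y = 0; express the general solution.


Characteristic equation: r² + 408r + 41616 = 0, i.e. (r + 204)² = 0.
Repeated root r = -204; include an x factor for the second linearly independent solution.
General solution: y = (C₁ + C₂x)e^(-204x).


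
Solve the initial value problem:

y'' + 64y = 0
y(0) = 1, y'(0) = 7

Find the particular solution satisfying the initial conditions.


Characteristic roots of r² + 64 = 0 are ±8i, so y = C₁cos(8x) + C₂sin(8x).
Apply y(0) = 1: C₁ = 1. Differentiate and apply y'(0) = 7: 8·C₂ = 7, so C₂ = 7/8.
Particular solution: y = cos(8x) + (7/8)sin(8x).


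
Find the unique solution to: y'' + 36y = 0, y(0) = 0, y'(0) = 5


Characteristic roots of r² + 36 = 0 are ±6i, so y = C₁cos(6x) + C₂sin(6x).
Apply y(0) = 0: C₁ = 0. Differentiate and apply y'(0) = 5: 6·C₂ = 5, so C₂ = 5/6.
Particular solution: y = (5/6)sin(6x).


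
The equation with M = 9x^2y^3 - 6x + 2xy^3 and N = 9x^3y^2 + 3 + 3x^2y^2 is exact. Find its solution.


Check exactness: ∂M/∂y = 27x^2y^2 + 6xy^2 and ∂N/∂x = 27x^2y^2 + 6xy^2; equal, so the equation is exact.
Integrate M with respect to x (treating y as constant): ∫M dx = 3x^3y^3 - 3x^2 + x^2y^3 + h(y).
Differentiate w.r.t. y and set equal to N: the x-dependent terms already match, leaving h'(y) = 3. Integrate: h(y) = 3y.
So F(x,y) = 3x^3y^3 + 3y - 3x^2 + x^2y^3.
General solution: 3x^3y^3 + 3y - 3x^2 + x^2y^3 = C.


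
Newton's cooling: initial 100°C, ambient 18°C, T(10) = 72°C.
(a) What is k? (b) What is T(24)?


Newton's law: T(t) = T_a + (T₀ - T_a)e^(-kt).
(a) Use T(10) = 72: (72 - 18)/(100 - 18) = e^(-k·10), so k = -ln(0.659)/10 ≈ 0.0418.
(b) Apply k to t = 24: T(24) = 18 + (82)e^(-1.003) ≈ 48.1°C.


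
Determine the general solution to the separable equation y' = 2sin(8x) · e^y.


Separate: e^(-y) dy = 2sin(8x) dx.
Integrate: -e^(-y) = -(1/4)cos(8x) + C₀.
Rearrange: e^(-y) = (1/4)cos(8x) + C.


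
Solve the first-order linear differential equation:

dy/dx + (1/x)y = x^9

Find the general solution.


P(x) = 1/x ⇒ μ = x^1.
(x^1 y)' = x^1·x^9 = x^10.
Integrate: x^1 y = x^11/(11) + C.
Solve for y: y = (1/11)x^10 + C/x^1.


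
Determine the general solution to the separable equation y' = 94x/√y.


Separate: √y dy = 94x dx.
Integrate: (2/3)y^(3/2) = 47x² + C.


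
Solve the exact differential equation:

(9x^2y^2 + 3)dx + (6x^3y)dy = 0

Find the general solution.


Check exactness: ∂M/∂y = 18x^2y and ∂N/∂x = 18x^2y; equal, so the equation is exact.
Integrate M with respect to x (treating y as constant): ∫M dx = 3x^3y^2 + 3x + h(y).
Differentiate w.r.t. y and set equal to N: all terms match, so h'(y) = 0 and h is a constant absorbed into C.
General solution: 3x^3y^2 + 3x = C.


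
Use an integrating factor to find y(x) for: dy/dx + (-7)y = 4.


P(x) = -7 ⇒ μ = e^(-7x).
(μ y)' = 4e^(-7x) ⇒ μ y = -(4/7)e^(-7x) + C.
Divide by μ: y = -4/7 + Ce^(7x).


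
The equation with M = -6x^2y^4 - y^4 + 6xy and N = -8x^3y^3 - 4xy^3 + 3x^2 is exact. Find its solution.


Check exactness: ∂M/∂y = -24x^2y^3 - 4y^3 + 6x and ∂N/∂x = -24x^2y^3 - 4y^3 + 6x; equal, so the equation is exact.
Integrate M with respect to x (treating y as constant): ∫M dx = -2x^3y^4 - xy^4 + 3x^2y + h(y).
Differentiate w.r.t. y and set equal to N: all terms match, so h'(y) = 0 and h is a constant absorbed into C.
General solution: -2x^3y^4 - xy^4 + 3x^2y = C.


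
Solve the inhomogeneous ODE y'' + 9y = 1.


Homogeneous part: r² + 9 = 0 ⇒ r = ±3i, so y_h = C₁cos(3x) + C₂sin(3x).
Try constant y_p = A; plug in: 9A = 1 ⇒ A = 1/9.
General solution: y = C₁cos(3x) + C₂sin(3x) + 1/9.


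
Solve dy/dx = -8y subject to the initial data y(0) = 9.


General solution of y' = -8y is y = Ce^(-8x).
Apply y(0) = 9: C = 9.
Particular solution: y = 9e^(-8x).


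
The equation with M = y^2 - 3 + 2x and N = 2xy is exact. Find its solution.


Check exactness: ∂M/∂y = 2y and ∂N/∂x = 2y; equal, so the equation is exact.
Integrate M with respect to x (treating y as constant): ∫M dx = xy^2 - 3x + x^2 + h(y).
Differentiate w.r.t. y and set equal to N: all terms match, so h'(y) = 0 and h is a constant absorbed into C.
General solution: xy^2 - 3x + x^2 = C.


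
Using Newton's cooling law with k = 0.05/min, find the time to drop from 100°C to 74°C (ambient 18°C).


From T(t) = T_a + (T₀ - T_a)e^(-kt), set T(t) = 74:
(74 - 18) / (100 - 18) = e^(-0.05t), so t = -ln(0.683)/0.05 ≈ 7.6 minutes.


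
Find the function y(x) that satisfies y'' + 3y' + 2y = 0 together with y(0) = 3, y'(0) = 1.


Characteristic roots of r² + 3r + 2 = 0 are -2, -1.
General solution y = c₁ e^(-2x) + c₂ e^(-x).
Apply y(0) = 3: c₁ + c₂ = 3. Apply y'(0) = 1: -2 c₁ - 1 c₂ = 1.
Solve: c₁ = -4, c₂ = 7.
Particular solution: y = -4e^(-2x) + 7e^(-x).


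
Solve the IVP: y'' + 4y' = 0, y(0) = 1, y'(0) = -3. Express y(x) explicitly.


Characteristic roots of r² + 4r = 0 are 0, -4.
General solution y = c₁ + c₂ e^(-4x).
Apply y(0) = 1: c₁ + c₂ = 1. Apply y'(0) = -3: 0 c₁ - 4 c₂ = -3.
Solve: c₁ = 1/4, c₂ = 3/4.
Particular solution: y = 1/4 + (3/4)e^(-4x).


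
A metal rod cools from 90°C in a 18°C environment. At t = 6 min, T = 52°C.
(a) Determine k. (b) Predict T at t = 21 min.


Newton's law: T(t) = T_a + (T₀ - T_a)e^(-kt).
(a) Use T(6) = 52: (52 - 18)/(90 - 18) = e^(-k·6), so k = -ln(0.472)/6 ≈ 0.1251.
(b) Apply k to t = 21: T(21) = 18 + (72)e^(-2.626) ≈ 23.2°C.


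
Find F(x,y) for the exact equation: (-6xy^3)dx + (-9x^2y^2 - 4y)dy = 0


Check exactness: ∂M/∂y = -18xy^2 and ∂N/∂x = -18xy^2; equal, so the equation is exact.
Integrate M with respect to x (treating y as constant): ∫M dx = -3x^2y^3 + h(y).
Differentiate w.r.t. y and set equal to N: the x-dependent terms already match, leaving h'(y) = -4y. Integrate: h(y) = -2y^2.
So F(x,y) = -3x^2y^3 - 2y^2.
General solution: -3x^2y^3 - 2y^2 = C.


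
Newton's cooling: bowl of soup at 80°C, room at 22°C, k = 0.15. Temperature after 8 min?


Newton's law: dT/dt = -k(T - T_a) has solution T(t) = T_a + (T₀ - T_a)e^(-kt).
Plug in T_a = 22, T₀ = 80, k = 0.15, t = 8: T(8) = 22 + (58)e^(-1.20) ≈ 39.5°C.


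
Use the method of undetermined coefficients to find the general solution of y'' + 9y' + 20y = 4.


Characteristic roots of r² + 9r + 20 = 0 are -5, -4.
y_h = C₁e^(-5x) + C₂e^(-4x).
Constant forcing; try y_p = A. Then 20A = 4 ⇒ A = 1/5.
General solution: y = C₁e^(-5x) + C₂e^(-4x) + 1/5.


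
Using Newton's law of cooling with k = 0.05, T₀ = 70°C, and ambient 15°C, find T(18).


Newton's law: dT/dt = -k(T - T_a) has solution T(t) = T_a + (T₀ - T_a)e^(-kt).
Plug in T_a = 15, T₀ = 70, k = 0.05, t = 18: T(18) = 15 + (55)e^(-0.90) ≈ 37.4°C.


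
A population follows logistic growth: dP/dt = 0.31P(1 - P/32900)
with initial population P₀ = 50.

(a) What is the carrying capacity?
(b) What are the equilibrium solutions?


Logistic ODE dP/dt = 0.31P(1 - P/32900) has equilibria where dP/dt = 0, i.e. P = 0 or P = 32900.
The coefficient (1 - P/K) = 0 when P = K, identifying K = 32900 as the carrying capacity.
(a) K = 32900; (b) equilibria P = 0 and P = 32900.


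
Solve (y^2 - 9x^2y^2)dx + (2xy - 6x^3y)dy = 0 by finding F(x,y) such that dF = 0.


Check exactness: ∂M/∂y = 2y - 18x^2y and ∂N/∂x = 2y - 18x^2y; equal, so the equation is exact.
Integrate M with respect to x (treating y as constant): ∫M dx = xy^2 - 3x^3y^2 + h(y).
Differentiate w.r.t. y and set equal to N: all terms match, so h'(y) = 0 and h is a constant absorbed into C.
General solution: xy^2 - 3x^3y^2 = C.


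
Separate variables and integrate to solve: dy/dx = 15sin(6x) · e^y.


Separate: e^(-y) dy = 15sin(6x) dx.
Integrate: -e^(-y) = -(5/2)cos(6x) + C₀.
Rearrange: e^(-y) = (5/2)cos(6x) + C.


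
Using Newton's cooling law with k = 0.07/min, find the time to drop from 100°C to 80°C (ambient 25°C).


From T(t) = T_a + (T₀ - T_a)e^(-kt), set T(t) = 80:
(80 - 25) / (100 - 25) = e^(-0.07t), so t = -ln(0.733)/0.07 ≈ 4.4 minutes.


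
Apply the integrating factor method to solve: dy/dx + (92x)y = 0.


P(x) = 92x ⇒ μ = e^(46x²).
Q(x) = 0 so μ y is constant: y = Ce^(-46x²).


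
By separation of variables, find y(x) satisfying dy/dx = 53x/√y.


Separate: √y dy = 53x dx.
Integrate: (2/3)y^(3/2) = (53/2)x² + C.


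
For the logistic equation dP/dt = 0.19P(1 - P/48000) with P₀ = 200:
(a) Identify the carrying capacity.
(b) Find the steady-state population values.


Logistic ODE dP/dt = 0.19P(1 - P/48000) has equilibria where dP/dt = 0, i.e. P = 0 or P = 48000.
The coefficient (1 - P/K) = 0 when P = K, identifying K = 48000 as the carrying capacity.
(a) K = 48000; (b) equilibria P = 0 and P = 48000.


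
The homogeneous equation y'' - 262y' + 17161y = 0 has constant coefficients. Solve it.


Characteristic equation: r² - 262r + 17161 = 0, i.e. (r - 131)² = 0.
Repeated root r = 131; include an x factor for the second linearly independent solution.
General solution: y = (C₁ + C₂x)e^(131x).


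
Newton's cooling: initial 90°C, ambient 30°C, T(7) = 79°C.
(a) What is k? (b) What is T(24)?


Newton's law: T(t) = T_a + (T₀ - T_a)e^(-kt).
(a) Use T(7) = 79: (79 - 30)/(90 - 30) = e^(-k·7), so k = -ln(0.817)/7 ≈ 0.0289.
(b) Apply k to t = 24: T(24) = 30 + (60)e^(-0.694) ≈ 60.0°C.


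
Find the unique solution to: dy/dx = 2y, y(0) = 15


General solution of y' = 2y is y = Ce^(2x).
Apply y(0) = 15: C = 15.
Particular solution: y = 15e^(2x).


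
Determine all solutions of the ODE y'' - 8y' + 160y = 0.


Characteristic equation: r² - 8r + 160 = 0.
Discriminant is negative; roots r = 4 ± 12i (complex conjugate pair).
General solution uses e^(α x)(C₁ cos(β x) + C₂ sin(β x)): y = e^(4x)(C₁cos(12x) + C₂sin(12x)).


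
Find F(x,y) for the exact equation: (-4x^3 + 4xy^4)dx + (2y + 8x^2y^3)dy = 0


Check exactness: ∂M/∂y = 16xy^3 and ∂N/∂x = 16xy^3; equal, so the equation is exact.
Integrate M with respect to x (treating y as constant): ∫M dx = -x^4 + 2x^2y^4 + h(y).
Differentiate w.r.t. y and set equal to N: the x-dependent terms already match, leaving h'(y) = 2y. Integrate: h(y) = y^2.
So F(x,y) = -x^4 + y^2 + 2x^2y^4.
General solution: -x^4 + y^2 + 2x^2y^4 = C.


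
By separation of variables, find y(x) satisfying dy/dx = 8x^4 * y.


Separate variables: dy/y = 8x^4 dx.
Integrate: ln|y| = (8/5)x^5 + C₀.
Exponentiate: y = Ce^((8/5)x^5).


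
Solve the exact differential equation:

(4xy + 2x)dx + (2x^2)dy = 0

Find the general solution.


Check exactness: ∂M/∂y = 4x and ∂N/∂x = 4x; equal, so the equation is exact.
Integrate M with respect to x (treating y as constant): ∫M dx = 2x^2y + x^2 + h(y).
Differentiate w.r.t. y and set equal to N: all terms match, so h'(y) = 0 and h is a constant absorbed into C.
General solution: 2x^2y + x^2 = C.


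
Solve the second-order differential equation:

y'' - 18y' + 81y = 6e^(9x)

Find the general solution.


Characteristic polynomial (r - 9)² = 0; repeated root r = 9.
y_h = (C₁ + C₂x)e^(9x). Forcing matches the repeated root (resonance), so try y_p = Ax² e^(9x).
Substitute and solve for A: 2A = 6, so A = 3.
General solution: y = (C₁ + C₂x + 3x²)e^(9x).


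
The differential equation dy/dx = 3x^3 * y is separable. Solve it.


Separate variables: dy/y = 3x^3 dx.
Integrate: ln|y| = (3/4)x^4 + C₀.
Exponentiate: y = Ce^((3/4)x^4).


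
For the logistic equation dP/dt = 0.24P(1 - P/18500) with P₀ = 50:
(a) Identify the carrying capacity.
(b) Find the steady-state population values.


Logistic ODE dP/dt = 0.24P(1 - P/18500) has equilibria where dP/dt = 0, i.e. P = 0 or P = 18500.
The coefficient (1 - P/K) = 0 when P = K, identifying K = 18500 as the carrying capacity.
(a) K = 18500; (b) equilibria P = 0 and P = 18500.


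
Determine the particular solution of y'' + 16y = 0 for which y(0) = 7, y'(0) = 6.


Characteristic roots of r² + 16 = 0 are ±4i, so y = C₁cos(4x) + C₂sin(4x).
Apply y(0) = 7: C₁ = 7. Differentiate and apply y'(0) = 6: 4·C₂ = 6, so C₂ = 3/2.
Particular solution: y = 7cos(4x) + (3/2)sin(4x).


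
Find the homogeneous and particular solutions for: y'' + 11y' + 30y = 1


Characteristic roots of r² + 11r + 30 = 0 are -6, -5.
y_h = C₁e^(-6x) + C₂e^(-5x).
Constant forcing; try y_p = A. Then 30A = 1 ⇒ A = 1/30.
General solution: y = C₁e^(-6x) + C₂e^(-5x) + 1/30.


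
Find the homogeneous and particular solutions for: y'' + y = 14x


Homogeneous: r² + 1 = 0 ⇒ r = ±1i, y_h = C₁cos(x) + C₂sin(x).
Polynomial forcing; try y_p = Ax + B. Then y_p'' + 1 y_p = 1(Ax + B) = 14x, so B = 0 and A = 14.
General solution: y = C₁cos(x) + C₂sin(x) + 14x.


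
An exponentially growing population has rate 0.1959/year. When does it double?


Exponential growth: P(t) = P₀ e^(0.1959t). Set P(t)/P₀ = 2: e^(0.1959t) = 2.
Solve: t = ln(2)/0.1959 ≈ 3.54 years.


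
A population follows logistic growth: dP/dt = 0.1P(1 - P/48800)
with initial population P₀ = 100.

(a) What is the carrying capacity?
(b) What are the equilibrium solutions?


Logistic ODE dP/dt = 0.1P(1 - P/48800) has equilibria where dP/dt = 0, i.e. P = 0 or P = 48800.
The coefficient (1 - P/K) = 0 when P = K, identifying K = 48800 as the carrying capacity.
(a) K = 48800; (b) equilibria P = 0 and P = 48800.


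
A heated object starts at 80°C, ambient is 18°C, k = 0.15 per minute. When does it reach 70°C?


From T(t) = T_a + (T₀ - T_a)e^(-kt), set T(t) = 70:
(70 - 18) / (80 - 18) = e^(-0.15t), so t = -ln(0.839)/0.15 ≈ 1.2 minutes.


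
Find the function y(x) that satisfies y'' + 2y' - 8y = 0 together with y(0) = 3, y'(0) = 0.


Characteristic roots of r² + 2r - 8 = 0 are -4, 2.
General solution y = c₁ e^(-4x) + c₂ e^(2x).
Apply y(0) = 3: c₁ + c₂ = 3. Apply y'(0) = 0: -4 c₁ + 2 c₂ = 0.
Solve: c₁ = 1, c₂ = 2.
Particular solution: y = e^(-4x) + 2e^(2x).


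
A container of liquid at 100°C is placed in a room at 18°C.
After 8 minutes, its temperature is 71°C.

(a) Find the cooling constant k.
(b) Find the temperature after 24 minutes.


Newton's law: T(t) = T_a + (T₀ - T_a)e^(-kt).
(a) Use T(8) = 71: (71 - 18)/(100 - 18) = e^(-k·8), so k = -ln(0.646)/8 ≈ 0.0546.
(b) Apply k to t = 24: T(24) = 18 + (82)e^(-1.309) ≈ 40.1°C.


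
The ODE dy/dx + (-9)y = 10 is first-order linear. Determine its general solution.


P(x) = -9 ⇒ μ = e^(-9x).
(μ y)' = 10e^(-9x) ⇒ μ y = -(10/9)e^(-9x) + C.
Divide by μ: y = -10/9 + Ce^(9x).


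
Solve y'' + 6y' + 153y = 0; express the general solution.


Characteristic equation: r² + 6r + 153 = 0.
Discriminant is negative; roots r = -3 ± 12i (complex conjugate pair).
General solution uses e^(α x)(C₁ cos(β x) + C₂ sin(β x)): y = e^(-3x)(C₁cos(12x) + C₂sin(12x)).


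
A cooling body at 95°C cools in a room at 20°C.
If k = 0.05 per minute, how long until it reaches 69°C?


From T(t) = T_a + (T₀ - T_a)e^(-kt), set T(t) = 69:
(69 - 20) / (95 - 20) = e^(-0.05t), so t = -ln(0.653)/0.05 ≈ 8.5 minutes.


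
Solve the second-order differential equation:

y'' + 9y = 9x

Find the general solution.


Homogeneous: r² + 9 = 0 ⇒ r = ±3i, y_h = C₁cos(3x) + C₂sin(3x).
Polynomial forcing; try y_p = Ax + B. Then y_p'' + 9 y_p = 9(Ax + B) = 9x, so B = 0 and A = 1.
General solution: y = C₁cos(3x) + C₂sin(3x) + x.


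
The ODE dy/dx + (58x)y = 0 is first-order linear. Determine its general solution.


P(x) = 58x ⇒ μ = e^(29x²).
Q(x) = 0 so μ y is constant: y = Ce^(-29x²).


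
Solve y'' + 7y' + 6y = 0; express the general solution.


Characteristic equation: r² + 7r + 6 = 0.
Factor: (r + 1)(r + 6) = 0 ⇒ r = -1, -6 (distinct real).
General solution: y = C₁e^(-x) + C₂e^(-6x).


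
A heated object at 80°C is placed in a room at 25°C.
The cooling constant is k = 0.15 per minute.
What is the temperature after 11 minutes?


Newton's law: dT/dt = -k(T - T_a) has solution T(t) = T_a + (T₀ - T_a)e^(-kt).
Plug in T_a = 25, T₀ = 80, k = 0.15, t = 11: T(11) = 25 + (55)e^(-1.65) ≈ 35.6°C.


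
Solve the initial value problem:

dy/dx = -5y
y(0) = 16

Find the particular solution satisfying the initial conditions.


General solution of y' = -5y is y = Ce^(-5x).
Apply y(0) = 16: C = 16.
Particular solution: y = 16e^(-5x).


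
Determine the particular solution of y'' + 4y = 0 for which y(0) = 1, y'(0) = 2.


Characteristic roots of r² + 4 = 0 are ±2i, so y = C₁cos(2x) + C₂sin(2x).
Apply y(0) = 1: C₁ = 1. Differentiate and apply y'(0) = 2: 2·C₂ = 2, so C₂ = 1.
Particular solution: y = cos(2x) + sin(2x).


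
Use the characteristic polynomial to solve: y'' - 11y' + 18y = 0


Characteristic equation: r² - 11r + 18 = 0.
Factor: (r - 2)(r - 9) = 0 ⇒ r = 2, 9 (distinct real).
General solution: y = C₁e^(2x) + C₂e^(9x).


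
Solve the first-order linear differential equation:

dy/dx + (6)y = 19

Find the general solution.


P(x) = 6, Q(x) = 19; integrating factor μ = e^(6x).
(μ y)' = 19e^(6x) ⇒ μ y = (19/6)e^(6x) + C.
Divide by μ: y = 19/6 + Ce^(-6x).


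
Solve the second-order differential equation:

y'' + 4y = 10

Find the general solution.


Homogeneous part: r² + 4 = 0 ⇒ r = ±2i, so y_h = C₁cos(2x) + C₂sin(2x).
Try constant y_p = A; plug in: 4A = 10 ⇒ A = 5/2.
General solution: y = C₁cos(2x) + C₂sin(2x) + 5/2.


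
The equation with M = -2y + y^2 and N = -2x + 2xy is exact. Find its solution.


Check exactness: ∂M/∂y = -2 + 2y and ∂N/∂x = -2 + 2y; equal, so the equation is exact.
Integrate M with respect to x (treating y as constant): ∫M dx = -2xy + xy^2 + h(y).
Differentiate w.r.t. y and set equal to N: all terms match, so h'(y) = 0 and h is a constant absorbed into C.
General solution: -2xy + xy^2 = C.


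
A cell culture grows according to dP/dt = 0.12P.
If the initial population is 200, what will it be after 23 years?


The ODE dP/dt = 0.12P has solution P(t) = P(0)e^(0.12t).
Substitute P(0) = 200 and t = 23: P(23) = 200 e^(2.76) ≈ 3160.


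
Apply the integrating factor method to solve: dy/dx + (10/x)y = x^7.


P(x) = 10/x ⇒ μ = x^10.
(x^10 y)' = x^10·x^7 = x^17.
Integrate: x^10 y = x^18/(18) + C.
Solve for y: y = (1/18)x^8 + C/x^10.


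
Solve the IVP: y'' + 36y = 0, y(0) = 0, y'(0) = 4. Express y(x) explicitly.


Characteristic roots of r² + 36 = 0 are ±6i, so y = C₁cos(6x) + C₂sin(6x).
Apply y(0) = 0: C₁ = 0. Differentiate and apply y'(0) = 4: 6·C₂ = 4, so C₂ = 2/3.
Particular solution: y = (2/3)sin(6x).


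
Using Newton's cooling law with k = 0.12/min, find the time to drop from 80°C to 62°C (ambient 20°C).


From T(t) = T_a + (T₀ - T_a)e^(-kt), set T(t) = 62:
(62 - 20) / (80 - 20) = e^(-0.12t), so t = -ln(0.700)/0.12 ≈ 3.0 minutes.


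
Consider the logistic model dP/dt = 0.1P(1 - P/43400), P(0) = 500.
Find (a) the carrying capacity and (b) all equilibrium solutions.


Logistic ODE dP/dt = 0.1P(1 - P/43400) has equilibria where dP/dt = 0, i.e. P = 0 or P = 43400.
The coefficient (1 - P/K) = 0 when P = K, identifying K = 43400 as the carrying capacity.
(a) K = 43400; (b) equilibria P = 0 and P = 43400.


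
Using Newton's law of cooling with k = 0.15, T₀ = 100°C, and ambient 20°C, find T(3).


Newton's law: dT/dt = -k(T - T_a) has solution T(t) = T_a + (T₀ - T_a)e^(-kt).
Plug in T_a = 20, T₀ = 100, k = 0.15, t = 3: T(3) = 20 + (80)e^(-0.45) ≈ 71.0°C.


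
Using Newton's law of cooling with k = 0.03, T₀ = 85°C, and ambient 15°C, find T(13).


Newton's law: dT/dt = -k(T - T_a) has solution T(t) = T_a + (T₀ - T_a)e^(-kt).
Plug in T_a = 15, T₀ = 85, k = 0.03, t = 13: T(13) = 15 + (70)e^(-0.39) ≈ 62.4°C.


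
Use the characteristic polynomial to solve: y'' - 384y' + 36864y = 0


Characteristic equation: r² - 384r + 36864 = 0, i.e. (r - 192)² = 0.
Repeated root r = 192; include an x factor for the second linearly independent solution.
General solution: y = (C₁ + C₂x)e^(192x).


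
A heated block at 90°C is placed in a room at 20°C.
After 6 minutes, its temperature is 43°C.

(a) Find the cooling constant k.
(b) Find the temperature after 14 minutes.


Newton's law: T(t) = T_a + (T₀ - T_a)e^(-kt).
(a) Use T(6) = 43: (43 - 20)/(90 - 20) = e^(-k·6), so k = -ln(0.329)/6 ≈ 0.1855.
(b) Apply k to t = 14: T(14) = 20 + (70)e^(-2.597) ≈ 25.2°C.


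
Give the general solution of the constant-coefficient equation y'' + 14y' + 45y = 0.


Characteristic equation: r² + 14r + 45 = 0.
Factor: (r + 9)(r + 5) = 0 ⇒ r = -9, -5 (distinct real).
General solution: y = C₁e^(-9x) + C₂e^(-5x).


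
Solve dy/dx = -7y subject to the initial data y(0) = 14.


General solution of y' = -7y is y = Ce^(-7x).
Apply y(0) = 14: C = 14.
Particular solution: y = 14e^(-7x).


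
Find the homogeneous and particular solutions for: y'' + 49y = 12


Homogeneous part: r² + 49 = 0 ⇒ r = ±7i, so y_h = C₁cos(7x) + C₂sin(7x).
Try constant y_p = A; plug in: 49A = 12 ⇒ A = 12/49.
General solution: y = C₁cos(7x) + C₂sin(7x) + 12/49.


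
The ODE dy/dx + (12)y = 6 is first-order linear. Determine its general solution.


P(x) = 12, Q(x) = 6; integrating factor μ = e^(12x).
(μ y)' = 6e^(12x) ⇒ μ y = (1/2)e^(12x) + C.
Divide by μ: y = 1/2 + Ce^(-12x).


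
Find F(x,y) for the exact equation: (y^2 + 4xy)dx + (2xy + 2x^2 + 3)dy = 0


Check exactness: ∂M/∂y = 2y + 4x and ∂N/∂x = 2y + 4x; equal, so the equation is exact.
Integrate M with respect to x (treating y as constant): ∫M dx = xy^2 + 2x^2y + h(y).
Differentiate w.r.t. y and set equal to N: the x-dependent terms already match, leaving h'(y) = 3. Integrate: h(y) = 3y.
So F(x,y) = xy^2 + 2x^2y + 3y.
General solution: xy^2 + 2x^2y + 3y = C.


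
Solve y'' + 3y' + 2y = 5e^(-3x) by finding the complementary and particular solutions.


Characteristic roots of r² + 3r + 2 = 0 are -1, -2.
y_h = C₁e^(-x) + C₂e^(-2x).
Forcing exponent -3 is not a characteristic root; try y_p = Ae^(-3x).
Substitute: A·(9 + (3)·-3 + (2)) = A·2 = 5, so A = 5/2.
General solution: y = C₁e^(-x) + C₂e^(-2x) + (5/2)e^(-3x).


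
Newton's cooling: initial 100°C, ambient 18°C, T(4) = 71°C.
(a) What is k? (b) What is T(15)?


Newton's law: T(t) = T_a + (T₀ - T_a)e^(-kt).
(a) Use T(4) = 71: (71 - 18)/(100 - 18) = e^(-k·4), so k = -ln(0.646)/4 ≈ 0.1091.
(b) Apply k to t = 15: T(15) = 18 + (82)e^(-1.637) ≈ 34.0°C.


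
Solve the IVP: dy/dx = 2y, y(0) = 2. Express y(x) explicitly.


General solution of y' = 2y is y = Ce^(2x).
Apply y(0) = 2: C = 2.
Particular solution: y = 2e^(2x).


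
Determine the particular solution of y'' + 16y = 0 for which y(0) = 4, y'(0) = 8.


Characteristic roots of r² + 16 = 0 are ±4i, so y = C₁cos(4x) + C₂sin(4x).
Apply y(0) = 4: C₁ = 4. Differentiate and apply y'(0) = 8: 4·C₂ = 8, so C₂ = 2.
Particular solution: y = 4cos(4x) + 2sin(4x).


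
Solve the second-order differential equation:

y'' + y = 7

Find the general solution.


Homogeneous part: r² + 1 = 0 ⇒ r = ±1i, so y_h = C₁cos(x) + C₂sin(x).
Try constant y_p = A; plug in: 1A = 7 ⇒ A = 7.
General solution: y = C₁cos(x) + C₂sin(x) + 7.


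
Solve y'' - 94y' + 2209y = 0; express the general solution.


Characteristic equation: r² - 94r + 2209 = 0, i.e. (r - 47)² = 0.
Repeated root r = 47; include an x factor for the second linearly independent solution.
General solution: y = (C₁ + C₂x)e^(47x).


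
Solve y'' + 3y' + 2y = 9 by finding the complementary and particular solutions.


Characteristic roots of r² + 3r + 2 = 0 are -2, -1.
y_h = C₁e^(-2x) + C₂e^(-x).
Constant forcing; try y_p = A. Then 2A = 9 ⇒ A = 9/2.
General solution: y = C₁e^(-2x) + C₂e^(-x) + 9/2.


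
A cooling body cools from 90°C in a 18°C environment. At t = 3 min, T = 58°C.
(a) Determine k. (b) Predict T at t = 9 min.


Newton's law: T(t) = T_a + (T₀ - T_a)e^(-kt).
(a) Use T(3) = 58: (58 - 18)/(90 - 18) = e^(-k·3), so k = -ln(0.556)/3 ≈ 0.1959.
(b) Apply k to t = 9: T(9) = 18 + (72)e^(-1.763) ≈ 30.3°C.


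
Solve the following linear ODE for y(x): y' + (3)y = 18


P(x) = 3, Q(x) = 18; integrating factor μ = e^(3x).
(μ y)' = 18e^(3x) ⇒ μ y = 6e^(3x) + C.
Divide by μ: y = 6 + Ce^(-3x).


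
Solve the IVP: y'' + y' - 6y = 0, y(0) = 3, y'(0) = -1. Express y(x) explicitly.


Characteristic roots of r² + r - 6 = 0 are -3, 2.
General solution y = c₁ e^(-3x) + c₂ e^(2x).
Apply y(0) = 3: c₁ + c₂ = 3. Apply y'(0) = -1: -3 c₁ + 2 c₂ = -1.
Solve: c₁ = 7/5, c₂ = 8/5.
Particular solution: y = (7/5)e^(-3x) + (8/5)e^(2x).


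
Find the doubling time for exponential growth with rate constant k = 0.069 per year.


Exponential growth: P(t) = P₀ e^(0.069t). Set P(t)/P₀ = 2: e^(0.069t) = 2.
Solve: t = ln(2)/0.069 ≈ 10.05 years.


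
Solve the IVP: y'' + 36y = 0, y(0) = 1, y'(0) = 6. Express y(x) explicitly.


Characteristic roots of r² + 36 = 0 are ±6i, so y = C₁cos(6x) + C₂sin(6x).
Apply y(0) = 1: C₁ = 1. Differentiate and apply y'(0) = 6: 6·C₂ = 6, so C₂ = 1.
Particular solution: y = cos(6x) + sin(6x).


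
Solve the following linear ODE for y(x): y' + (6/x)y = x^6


P(x) = 6/x ⇒ μ = x^6.
(x^6 y)' = x^12 ⇒ x^6 y = x^13/(13) + C.
Solve for y: y = (1/13)x^7 + C/x^6.


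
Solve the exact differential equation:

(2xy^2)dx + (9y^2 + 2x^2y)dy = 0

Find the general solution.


Check exactness: ∂M/∂y = 4xy and ∂N/∂x = 4xy; equal, so the equation is exact.
Integrate M with respect to x (treating y as constant): ∫M dx = x^2y^2 + h(y).
Differentiate w.r.t. y and set equal to N: the x-dependent terms already match, leaving h'(y) = 9y^2. Integrate: h(y) = 3y^3.
So F(x,y) = 3y^3 + x^2y^2.
General solution: 3y^3 + x^2y^2 = C.


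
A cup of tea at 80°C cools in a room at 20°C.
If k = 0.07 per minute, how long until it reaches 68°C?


From T(t) = T_a + (T₀ - T_a)e^(-kt), set T(t) = 68:
(68 - 20) / (80 - 20) = e^(-0.07t), so t = -ln(0.800)/0.07 ≈ 3.2 minutes.


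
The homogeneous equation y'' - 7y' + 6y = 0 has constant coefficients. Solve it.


Characteristic equation: r² - 7r + 6 = 0.
Factor: (r - 1)(r - 6) = 0 ⇒ r = 1, 6 (distinct real).
General solution: y = C₁e^(x) + C₂e^(6x).


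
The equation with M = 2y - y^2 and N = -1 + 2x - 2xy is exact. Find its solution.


Check exactness: ∂M/∂y = 2 - 2y and ∂N/∂x = 2 - 2y; equal, so the equation is exact.
Integrate M with respect to x (treating y as constant): ∫M dx = 2xy - xy^2 + h(y).
Differentiate w.r.t. y and set equal to N: the x-dependent terms already match, leaving h'(y) = -1. Integrate: h(y) = -y.
So F(x,y) = -y + 2xy - xy^2.
General solution: -y + 2xy - xy^2 = C.


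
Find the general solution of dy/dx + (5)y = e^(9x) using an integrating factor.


P(x) = 5 ⇒ μ = e^(5x).
(μ y)' = e^(14x) ⇒ μ y = e^(14x)/14 + C.
Divide by μ: y = (1/14)e^(9x) + Ce^(-5x).


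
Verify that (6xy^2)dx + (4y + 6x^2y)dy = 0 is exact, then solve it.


Check exactness: ∂M/∂y = 12xy and ∂N/∂x = 12xy; equal, so the equation is exact.
Integrate M with respect to x (treating y as constant): ∫M dx = 3x^2y^2 + h(y).
Differentiate w.r.t. y and set equal to N: the x-dependent terms already match, leaving h'(y) = 4y. Integrate: h(y) = 2y^2.
So F(x,y) = 2y^2 + 3x^2y^2.
General solution: 2y^2 + 3x^2y^2 = C.


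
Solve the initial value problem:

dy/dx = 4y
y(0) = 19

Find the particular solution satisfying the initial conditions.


General solution of y' = 4y is y = Ce^(4x).
Apply y(0) = 19: C = 19.
Particular solution: y = 19e^(4x).


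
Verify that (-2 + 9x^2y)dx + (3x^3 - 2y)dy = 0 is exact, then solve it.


Check exactness: ∂M/∂y = 9x^2 and ∂N/∂x = 9x^2; equal, so the equation is exact.
Integrate M with respect to x (treating y as constant): ∫M dx = -2x + 3x^3y + h(y).
Differentiate w.r.t. y and set equal to N: the x-dependent terms already match, leaving h'(y) = -2y. Integrate: h(y) = -y^2.
So F(x,y) = -2x + 3x^3y - y^2.
General solution: -2x + 3x^3y - y^2 = C.


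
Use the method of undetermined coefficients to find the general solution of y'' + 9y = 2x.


Homogeneous: r² + 9 = 0 ⇒ r = ±3i, y_h = C₁cos(3x) + C₂sin(3x).
Polynomial forcing; try y_p = Ax + B. Then y_p'' + 9 y_p = 9(Ax + B) = 2x, so B = 0 and A = 2/9.
General solution: y = C₁cos(3x) + C₂sin(3x) + (2/9)x.


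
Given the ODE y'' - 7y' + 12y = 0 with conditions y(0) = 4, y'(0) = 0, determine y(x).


Characteristic roots of r² - 7r + 12 = 0 are 3, 4.
General solution y = c₁ e^(3x) + c₂ e^(4x).
Apply y(0) = 4: c₁ + c₂ = 4. Apply y'(0) = 0: 3 c₁ + 4 c₂ = 0.
Solve: c₁ = 16, c₂ = -12.
Particular solution: y = 16e^(3x) - 12e^(4x).


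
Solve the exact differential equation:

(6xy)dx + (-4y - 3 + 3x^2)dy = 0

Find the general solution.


Check exactness: ∂M/∂y = 6x and ∂N/∂x = 6x; equal, so the equation is exact.
Integrate M with respect to x (treating y as constant): ∫M dx = 3x^2y + h(y).
Differentiate w.r.t. y and set equal to N: the x-dependent terms already match, leaving h'(y) = -4y - 3. Integrate: h(y) = -2y^2 - 3y.
So F(x,y) = -2y^2 - 3y + 3x^2y.
General solution: -2y^2 - 3y + 3x^2y = C.


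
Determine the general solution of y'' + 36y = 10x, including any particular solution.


Homogeneous: r² + 36 = 0 ⇒ r = ±6i, y_h = C₁cos(6x) + C₂sin(6x).
Polynomial forcing; try y_p = Ax + B. Then y_p'' + 36 y_p = 36(Ax + B) = 10x, so B = 0 and A = 5/18.
General solution: y = C₁cos(6x) + C₂sin(6x) + (5/18)x.


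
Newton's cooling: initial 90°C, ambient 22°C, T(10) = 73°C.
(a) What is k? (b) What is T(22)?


Newton's law: T(t) = T_a + (T₀ - T_a)e^(-kt).
(a) Use T(10) = 73: (73 - 22)/(90 - 22) = e^(-k·10), so k = -ln(0.750)/10 ≈ 0.0288.
(b) Apply k to t = 22: T(22) = 22 + (68)e^(-0.633) ≈ 58.1°C.


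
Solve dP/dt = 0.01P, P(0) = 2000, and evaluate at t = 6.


The ODE dP/dt = 0.01P has solution P(t) = P(0)e^(0.01t).
Substitute P(0) = 2000 and t = 6: P(6) = 2000 e^(0.06) ≈ 2124.


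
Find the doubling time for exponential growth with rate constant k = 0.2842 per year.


Exponential growth: P(t) = P₀ e^(0.2842t). Set P(t)/P₀ = 2: e^(0.2842t) = 2.
Solve: t = ln(2)/0.2842 ≈ 2.44 years.


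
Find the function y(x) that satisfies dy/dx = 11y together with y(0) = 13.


General solution of y' = 11y is y = Ce^(11x).
Apply y(0) = 13: C = 13.
Particular solution: y = 13e^(11x).


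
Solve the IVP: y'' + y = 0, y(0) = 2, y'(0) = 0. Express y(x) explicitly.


Characteristic roots of r² + 1 = 0 are ±1i, so y = C₁cos(x) + C₂sin(x).
Apply y(0) = 2: C₁ = 2. Differentiate and apply y'(0) = 0: 1·C₂ = 0, so C₂ = 0.
Particular solution: y = 2cos(x).


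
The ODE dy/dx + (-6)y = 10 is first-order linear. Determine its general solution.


P(x) = -6 ⇒ μ = e^(-6x).
(μ y)' = 10e^(-6x) ⇒ μ y = -(5/3)e^(-6x) + C.
Divide by μ: y = -5/3 + Ce^(6x).


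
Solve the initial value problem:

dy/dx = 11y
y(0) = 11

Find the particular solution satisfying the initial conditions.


General solution of y' = 11y is y = Ce^(11x).
Apply y(0) = 11: C = 11.
Particular solution: y = 11e^(11x).


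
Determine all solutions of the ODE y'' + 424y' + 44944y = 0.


Characteristic equation: r² + 424r + 44944 = 0, i.e. (r + 212)² = 0.
Repeated root r = -212; include an x factor for the second linearly independent solution.
General solution: y = (C₁ + C₂x)e^(-212x).


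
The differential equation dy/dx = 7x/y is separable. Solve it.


Separate variables: y dy = 7x dx.
Integrate both sides: y²/2 = (7/2)x^2 + C₀.
Multiply by 2: y² = 7x^2 + C.


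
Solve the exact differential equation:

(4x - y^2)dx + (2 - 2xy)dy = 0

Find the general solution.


Check exactness: ∂M/∂y = -2y and ∂N/∂x = -2y; equal, so the equation is exact.
Integrate M with respect to x (treating y as constant): ∫M dx = 2x^2 - xy^2 + h(y).
Differentiate w.r.t. y and set equal to N: the x-dependent terms already match, leaving h'(y) = 2. Integrate: h(y) = 2y.
So F(x,y) = 2x^2 + 2y - xy^2.
General solution: 2x^2 + 2y - xy^2 = C.


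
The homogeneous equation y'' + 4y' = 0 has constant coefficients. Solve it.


Characteristic equation: r² + 4r = 0.
Factor: (r - 0)(r + 4) = 0 ⇒ r = 0, -4 (distinct real).
General solution: y = C₁ + C₂e^(-4x).


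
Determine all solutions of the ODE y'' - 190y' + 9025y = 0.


Characteristic equation: r² - 190r + 9025 = 0, i.e. (r - 95)² = 0.
Repeated root r = 95; include an x factor for the second linearly independent solution.
General solution: y = (C₁ + C₂x)e^(95x).


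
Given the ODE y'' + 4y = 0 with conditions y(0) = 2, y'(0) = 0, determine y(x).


Characteristic roots of r² + 4 = 0 are ±2i, so y = C₁cos(2x) + C₂sin(2x).
Apply y(0) = 2: C₁ = 2. Differentiate and apply y'(0) = 0: 2·C₂ = 0, so C₂ = 0.
Particular solution: y = 2cos(2x).


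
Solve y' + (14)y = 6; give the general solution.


P(x) = 14, Q(x) = 6; integrating factor μ = e^(14x).
(μ y)' = 6e^(14x) ⇒ μ y = (3/7)e^(14x) + C.
Divide by μ: y = 3/7 + Ce^(-14x).


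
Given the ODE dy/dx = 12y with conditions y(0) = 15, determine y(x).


General solution of y' = 12y is y = Ce^(12x).
Apply y(0) = 15: C = 15.
Particular solution: y = 15e^(12x).


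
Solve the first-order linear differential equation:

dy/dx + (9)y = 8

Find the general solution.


P(x) = 9, Q(x) = 8; integrating factor μ = e^(9x).
(μ y)' = 8e^(9x) ⇒ μ y = (8/9)e^(9x) + C.
Divide by μ: y = 8/9 + Ce^(-9x).


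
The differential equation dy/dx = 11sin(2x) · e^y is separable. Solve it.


Separate: e^(-y) dy = 11sin(2x) dx.
Integrate: -e^(-y) = -(11/2)cos(2x) + C₀.
Rearrange: e^(-y) = (11/2)cos(2x) + C.


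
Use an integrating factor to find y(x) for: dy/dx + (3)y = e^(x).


P(x) = 3 ⇒ μ = e^(3x).
(μ y)' = e^(4x) ⇒ μ y = e^(4x)/4 + C.
Divide by μ: y = (1/4)e^(x) + Ce^(-3x).


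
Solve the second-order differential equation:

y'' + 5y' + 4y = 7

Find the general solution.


Characteristic roots of r² + 5r + 4 = 0 are -4, -1.
y_h = C₁e^(-4x) + C₂e^(-x).
Constant forcing; try y_p = A. Then 4A = 7 ⇒ A = 7/4.
General solution: y = C₁e^(-4x) + C₂e^(-x) + 7/4.


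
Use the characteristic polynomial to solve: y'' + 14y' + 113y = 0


Characteristic equation: r² + 14r + 113 = 0.
Discriminant is negative; roots r = -7 ± 8i (complex conjugate pair).
General solution uses e^(α x)(C₁ cos(β x) + C₂ sin(β x)): y = e^(-7x)(C₁cos(8x) + C₂sin(8x)).


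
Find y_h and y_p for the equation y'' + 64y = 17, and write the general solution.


Homogeneous part: r² + 64 = 0 ⇒ r = ±8i, so y_h = C₁cos(8x) + C₂sin(8x).
Try constant y_p = A; plug in: 64A = 17 ⇒ A = 17/64.
General solution: y = C₁cos(8x) + C₂sin(8x) + 17/64.


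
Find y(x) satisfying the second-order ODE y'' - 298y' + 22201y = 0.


Characteristic equation: r² - 298r + 22201 = 0, i.e. (r - 149)² = 0.
Repeated root r = 149; include an x factor for the second linearly independent solution.
General solution: y = (C₁ + C₂x)e^(149x).


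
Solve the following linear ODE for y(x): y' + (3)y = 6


P(x) = 3, Q(x) = 6; integrating factor μ = e^(3x).
(μ y)' = 6e^(3x) ⇒ μ y = 2e^(3x) + C.
Divide by μ: y = 2 + Ce^(-3x).


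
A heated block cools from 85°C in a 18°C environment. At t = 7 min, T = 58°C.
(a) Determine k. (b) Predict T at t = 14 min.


Newton's law: T(t) = T_a + (T₀ - T_a)e^(-kt).
(a) Use T(7) = 58: (58 - 18)/(85 - 18) = e^(-k·7), so k = -ln(0.597)/7 ≈ 0.0737.
(b) Apply k to t = 14: T(14) = 18 + (67)e^(-1.032) ≈ 41.9°C.


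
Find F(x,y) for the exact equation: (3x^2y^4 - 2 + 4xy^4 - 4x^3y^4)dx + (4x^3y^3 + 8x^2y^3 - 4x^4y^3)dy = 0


Check exactness: ∂M/∂y = 12x^2y^3 + 16xy^3 - 16x^3y^3 and ∂N/∂x = 12x^2y^3 + 16xy^3 - 16x^3y^3; equal, so the equation is exact.
Integrate M with respect to x (treating y as constant): ∫M dx = x^3y^4 - 2x + 2x^2y^4 - x^4y^4 + h(y).
Differentiate w.r.t. y and set equal to N: all terms match, so h'(y) = 0 and h is a constant absorbed into C.
General solution: x^3y^4 - 2x + 2x^2y^4 - x^4y^4 = C.


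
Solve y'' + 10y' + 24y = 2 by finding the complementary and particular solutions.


Characteristic roots of r² + 10r + 24 = 0 are -4, -6.
y_h = C₁e^(-4x) + C₂e^(-6x).
Constant forcing; try y_p = A. Then 24A = 2 ⇒ A = 1/12.
General solution: y = C₁e^(-4x) + C₂e^(-6x) + 1/12.


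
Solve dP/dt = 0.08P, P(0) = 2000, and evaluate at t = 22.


The ODE dP/dt = 0.08P has solution P(t) = P(0)e^(0.08t).
Substitute P(0) = 2000 and t = 22: P(22) = 2000 e^(1.76) ≈ 11625.


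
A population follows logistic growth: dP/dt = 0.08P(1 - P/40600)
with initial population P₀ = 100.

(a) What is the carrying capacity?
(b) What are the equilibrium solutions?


Logistic ODE dP/dt = 0.08P(1 - P/40600) has equilibria where dP/dt = 0, i.e. P = 0 or P = 40600.
The coefficient (1 - P/K) = 0 when P = K, identifying K = 40600 as the carrying capacity.
(a) K = 40600; (b) equilibria P = 0 and P = 40600.


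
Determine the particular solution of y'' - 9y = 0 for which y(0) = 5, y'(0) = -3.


Characteristic roots of r² - 9 = 0 are 3, -3.
General solution y = c₁ e^(3x) + c₂ e^(-3x).
Apply y(0) = 5: c₁ + c₂ = 5. Apply y'(0) = -3: 3 c₁ - 3 c₂ = -3.
Solve: c₁ = 2, c₂ = 3.
Particular solution: y = 2e^(3x) + 3e^(-3x).


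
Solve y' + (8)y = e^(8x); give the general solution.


P(x) = 8 ⇒ μ = e^(8x).
(μ y)' = e^(16x) ⇒ μ y = (1/16)e^(16x) + C.
Divide by μ: y = (1/16)e^(8x) + Ce^(-8x).


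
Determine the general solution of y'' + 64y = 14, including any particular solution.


Homogeneous part: r² + 64 = 0 ⇒ r = ±8i, so y_h = C₁cos(8x) + C₂sin(8x).
Try constant y_p = A; plug in: 64A = 14 ⇒ A = 7/32.
General solution: y = C₁cos(8x) + C₂sin(8x) + 7/32.


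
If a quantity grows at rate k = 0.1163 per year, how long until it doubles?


Exponential growth: P(t) = P₀ e^(0.1163t). Set P(t)/P₀ = 2: e^(0.1163t) = 2.
Solve: t = ln(2)/0.1163 ≈ 5.96 years.


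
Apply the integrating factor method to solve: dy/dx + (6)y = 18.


P(x) = 6, Q(x) = 18; integrating factor μ = e^(6x).
(μ y)' = 18e^(6x) ⇒ μ y = 3e^(6x) + C.
Divide by μ: y = 3 + Ce^(-6x).


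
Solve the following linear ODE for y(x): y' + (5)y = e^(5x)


P(x) = 5 ⇒ μ = e^(5x).
(μ y)' = e^(10x) ⇒ μ y = e^(10x)/10 + C.
Divide by μ: y = (1/10)e^(5x) + Ce^(-5x).
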